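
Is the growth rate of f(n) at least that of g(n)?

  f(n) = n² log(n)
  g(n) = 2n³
False

f(n) = n² log(n) is O(n² log n), and g(n) = 2n³ is O(n³).
Since O(n² log n) grows slower than O(n³), f(n) = Ω(g(n)) is false.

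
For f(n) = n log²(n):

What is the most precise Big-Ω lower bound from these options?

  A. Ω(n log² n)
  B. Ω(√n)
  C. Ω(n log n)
A

f(n) = n log²(n) is Ω(n log² n).
All listed options are valid Big-Ω bounds (lower bounds),
but Ω(n log² n) is the tightest (largest valid bound).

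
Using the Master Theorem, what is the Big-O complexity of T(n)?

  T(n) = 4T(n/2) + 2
Θ(n²)

Master Theorem: a = 4, b = 2, f(n) = 2.
Compute the critical exponent d = log₂(4) = 2.
Compare f(n) = Θ(1) against n^d:
  k = 0 < d = 2, so f(n) = O(n^(d-ε)) — Case 1.
  The recursion cost dominates: T(n) = Θ(n^d) = Θ(n²).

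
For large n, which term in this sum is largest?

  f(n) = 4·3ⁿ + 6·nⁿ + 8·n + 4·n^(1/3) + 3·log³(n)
6·nⁿ

Looking at each term:
  - 4·3ⁿ is O(3ⁿ)
  - 6·nⁿ is O(nⁿ)
  - 8·n is O(n)
  - 4·n^(1/3) is O(n^(1/3))
  - 3·log³(n) is O(log³ n)

The term 6·nⁿ (O(nⁿ)) grows fastest and dominates all others.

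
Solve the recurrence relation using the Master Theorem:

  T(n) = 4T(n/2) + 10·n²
Θ(n² log n)

Master Theorem: a = 4, b = 2, f(n) = 10·n².
Compute the critical exponent d = log₂(4) = 2.
Compare f(n) = Θ(n²) against n^d:
  k = 2 = d, so f(n) = Θ(n^d) — Case 2.
  Work is balanced across levels: T(n) = Θ(n^d log n) = Θ(n² log n).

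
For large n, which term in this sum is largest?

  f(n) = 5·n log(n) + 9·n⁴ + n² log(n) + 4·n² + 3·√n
9·n⁴

Looking at each term:
  - 5·n log(n) is O(n log n)
  - 9·n⁴ is O(n⁴)
  - n² log(n) is O(n² log n)
  - 4·n² is O(n²)
  - 3·√n is O(√n)

The term 9·n⁴ (O(n⁴)) grows fastest and dominates all others.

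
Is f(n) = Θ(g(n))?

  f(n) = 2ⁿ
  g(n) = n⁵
False

f(n) = 2ⁿ is O(2ⁿ), and g(n) = n⁵ is O(n⁵).
Since they have different growth rates, f(n) = Θ(g(n)) is false.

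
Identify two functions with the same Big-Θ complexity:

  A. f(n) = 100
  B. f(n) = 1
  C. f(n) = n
A and B

Examining each function:
  A. 100 is O(1)
  B. 1 is O(1)
  C. n is O(n)

Functions A and B both have the same complexity class.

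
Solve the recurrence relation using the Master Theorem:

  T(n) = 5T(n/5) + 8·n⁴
Θ(n⁴)

Master Theorem: a = 5, b = 5, f(n) = 8·n⁴.
Compute the critical exponent d = log₅(5) = 1.
Compare f(n) = Θ(n⁴) against n^d:
  k = 4 > d = 1, so f(n) = Ω(n^(d+ε)) — Case 3.
  Regularity: a·(n/b)^4/n^4 = a/b^4 = 5/625 < 1 ✓.
  The top-level work dominates: T(n) = Θ(f(n)) = Θ(n⁴).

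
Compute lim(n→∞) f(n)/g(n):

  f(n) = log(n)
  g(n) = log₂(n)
log(2)

Since log(n) and log₂(n) have the same growth rate (O(log n)),
the ratio converges to a constant: log(2).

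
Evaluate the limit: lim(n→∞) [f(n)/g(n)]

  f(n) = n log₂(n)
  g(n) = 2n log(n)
1/(2*log(2))

Since n log₂(n) and 2n log(n) have the same growth rate (O(n log n)),
the ratio converges to a constant: 1/(2*log(2)).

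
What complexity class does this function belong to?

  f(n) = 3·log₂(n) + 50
O(log n)

The dominant term in 3·log₂(n) + 50 is 3·log₂(n), which is Θ(log n).
Lower-order terms (50) are asymptotically negligible.
Constants are absorbed, so the tightest bound is O(log n).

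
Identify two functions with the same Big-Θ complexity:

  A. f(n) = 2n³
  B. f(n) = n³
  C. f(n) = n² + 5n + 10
A and B

Examining each function:
  A. 2n³ is O(n³)
  B. n³ is O(n³)
  C. n² + 5n + 10 is O(n²)

Functions A and B both have the same complexity class.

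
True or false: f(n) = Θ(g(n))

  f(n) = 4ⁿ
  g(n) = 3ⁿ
False

f(n) = 4ⁿ is O(4ⁿ), and g(n) = 3ⁿ is O(3ⁿ).
Since they have different growth rates, f(n) = Θ(g(n)) is false.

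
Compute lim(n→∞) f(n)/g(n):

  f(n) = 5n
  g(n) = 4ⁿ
0

Since 5n (O(n)) grows slower than 4ⁿ (O(4ⁿ)),
the ratio f(n)/g(n) → 0 as n → ∞.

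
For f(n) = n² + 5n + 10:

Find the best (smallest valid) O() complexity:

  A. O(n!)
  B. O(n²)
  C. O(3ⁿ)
B

f(n) = n² + 5n + 10 is O(n²).
All listed options are valid Big-O bounds (upper bounds),
but O(n²) is the tightest (smallest valid bound).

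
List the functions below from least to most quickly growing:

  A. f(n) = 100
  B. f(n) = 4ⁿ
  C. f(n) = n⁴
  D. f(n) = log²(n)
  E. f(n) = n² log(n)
A < D < E < C < B

Comparing growth rates:
A = 100 is O(1)
D = log²(n) is O(log² n)
E = n² log(n) is O(n² log n)
C = n⁴ is O(n⁴)
B = 4ⁿ is O(4ⁿ)

Therefore, the order from slowest to fastest is: A < D < E < C < B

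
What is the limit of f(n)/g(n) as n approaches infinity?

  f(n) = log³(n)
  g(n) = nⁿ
0

Since log³(n) (O(log³ n)) grows slower than nⁿ (O(nⁿ)),
the ratio f(n)/g(n) → 0 as n → ∞.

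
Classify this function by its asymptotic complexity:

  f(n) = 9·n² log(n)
O(n² log n)

The dominant term in 9·n² log(n) is 9·n² log(n), which is Θ(n² log n).
Constants are absorbed, so the tightest bound is O(n² log n).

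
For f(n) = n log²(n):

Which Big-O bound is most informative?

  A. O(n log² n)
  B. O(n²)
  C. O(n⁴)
A

f(n) = n log²(n) is O(n log² n).
All listed options are valid Big-O bounds (upper bounds),
but O(n log² n) is the tightest (smallest valid bound).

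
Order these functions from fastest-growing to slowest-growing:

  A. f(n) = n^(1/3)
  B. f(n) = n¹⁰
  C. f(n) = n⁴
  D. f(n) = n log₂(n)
B > C > D > A

Comparing growth rates:
B = n¹⁰ is O(n¹⁰)
C = n⁴ is O(n⁴)
D = n log₂(n) is O(n log n)
A = n^(1/3) is O(n^(1/3))

Therefore, the order from fastest to slowest is: B > C > D > A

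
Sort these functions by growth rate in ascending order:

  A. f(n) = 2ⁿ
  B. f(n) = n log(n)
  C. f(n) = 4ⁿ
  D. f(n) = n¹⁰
B < D < A < C

Comparing growth rates:
B = n log(n) is O(n log n)
D = n¹⁰ is O(n¹⁰)
A = 2ⁿ is O(2ⁿ)
C = 4ⁿ is O(4ⁿ)

Therefore, the order from slowest to fastest is: B < D < A < C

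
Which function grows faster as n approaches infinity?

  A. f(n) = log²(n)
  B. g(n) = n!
B

f(n) = log²(n) is O(log² n), while g(n) = n! is O(n!).
Since O(n!) grows faster than O(log² n), g(n) dominates.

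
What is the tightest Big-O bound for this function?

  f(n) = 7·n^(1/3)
O(n^(1/3))

The dominant term in 7·n^(1/3) is 7·n^(1/3), which is Θ(n^(1/3)).
Constants are absorbed, so the tightest bound is O(n^(1/3)).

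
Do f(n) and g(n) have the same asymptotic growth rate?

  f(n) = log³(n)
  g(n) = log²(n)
False

f(n) = log³(n) is O(log³ n), and g(n) = log²(n) is O(log² n).
Since they have different growth rates, f(n) = Θ(g(n)) is false.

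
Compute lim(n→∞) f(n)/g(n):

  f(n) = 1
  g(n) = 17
1/17

Since 1 and 17 have the same growth rate (O(1)),
the ratio converges to a constant: 1/17.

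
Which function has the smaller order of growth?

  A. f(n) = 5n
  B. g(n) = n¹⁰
A

f(n) = 5n is O(n), while g(n) = n¹⁰ is O(n¹⁰).
Since O(n) grows slower than O(n¹⁰), f(n) is dominated.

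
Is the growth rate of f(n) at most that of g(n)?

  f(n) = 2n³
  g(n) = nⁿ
True

f(n) = 2n³ is O(n³), and g(n) = nⁿ is O(nⁿ).
Since O(n³) ⊆ O(nⁿ) (f grows no faster than g), f(n) = O(g(n)) is true.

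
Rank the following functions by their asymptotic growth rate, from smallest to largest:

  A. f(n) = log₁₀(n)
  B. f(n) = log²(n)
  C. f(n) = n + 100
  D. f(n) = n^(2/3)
A < B < D < C

Comparing growth rates:
A = log₁₀(n) is O(log n)
B = log²(n) is O(log² n)
D = n^(2/3) is O(n^(2/3))
C = n + 100 is O(n)

Therefore, the order from slowest to fastest is: A < B < D < C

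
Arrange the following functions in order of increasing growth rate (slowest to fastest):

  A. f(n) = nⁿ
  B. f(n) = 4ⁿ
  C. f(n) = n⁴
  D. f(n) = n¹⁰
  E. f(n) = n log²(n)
E < C < D < B < A

Comparing growth rates:
E = n log²(n) is O(n log² n)
C = n⁴ is O(n⁴)
D = n¹⁰ is O(n¹⁰)
B = 4ⁿ is O(4ⁿ)
A = nⁿ is O(nⁿ)

Therefore, the order from slowest to fastest is: E < C < D < B < A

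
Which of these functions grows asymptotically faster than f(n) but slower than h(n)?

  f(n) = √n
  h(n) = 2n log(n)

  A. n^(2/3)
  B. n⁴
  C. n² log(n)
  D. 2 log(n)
A

We need g(n) with √n = o(g(n)) and g(n) = o(2n log(n)), i.e. O(√n) ≺ g ≺ O(n log n).
Check each option:
  A. n^(2/3) — O(n^(2/3)) is strictly between O(√n) and O(n log n) ✓
  B. n⁴ — O(n⁴) does not grow strictly slower than h(n)
  C. n² log(n) — O(n² log n) does not grow strictly slower than h(n)
  D. 2 log(n) — O(log n) does not grow strictly faster than f(n)

Only option A (n^(2/3)) lies strictly between.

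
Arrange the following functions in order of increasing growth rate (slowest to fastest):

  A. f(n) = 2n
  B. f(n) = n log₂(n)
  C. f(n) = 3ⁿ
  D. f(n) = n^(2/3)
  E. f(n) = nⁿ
D < A < B < C < E

Comparing growth rates:
D = n^(2/3) is O(n^(2/3))
A = 2n is O(n)
B = n log₂(n) is O(n log n)
C = 3ⁿ is O(3ⁿ)
E = nⁿ is O(nⁿ)

Therefore, the order from slowest to fastest is: D < A < B < C < E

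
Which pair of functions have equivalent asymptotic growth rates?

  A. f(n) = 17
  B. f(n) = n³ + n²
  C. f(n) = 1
A and C

Examining each function:
  A. 17 is O(1)
  B. n³ + n² is O(n³)
  C. 1 is O(1)

Functions A and C both have the same complexity class.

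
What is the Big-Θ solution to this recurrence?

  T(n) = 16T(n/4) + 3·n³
Θ(n³)

Master Theorem: a = 16, b = 4, f(n) = 3·n³.
Compute the critical exponent d = log₄(16) = 2.
Compare f(n) = Θ(n³) against n^d:
  k = 3 > d = 2, so f(n) = Ω(n^(d+ε)) — Case 3.
  Regularity: a·(n/b)^3/n^3 = a/b^3 = 16/64 < 1 ✓.
  The top-level work dominates: T(n) = Θ(f(n)) = Θ(n³).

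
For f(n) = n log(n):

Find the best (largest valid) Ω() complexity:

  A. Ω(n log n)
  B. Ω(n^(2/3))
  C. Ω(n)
A

f(n) = n log(n) is Ω(n log n).
All listed options are valid Big-Ω bounds (lower bounds),
but Ω(n log n) is the tightest (largest valid bound).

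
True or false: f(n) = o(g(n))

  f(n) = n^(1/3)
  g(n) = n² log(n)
True

f(n) = n^(1/3) is O(n^(1/3)), and g(n) = n² log(n) is O(n² log n).
Since O(n^(1/3)) grows strictly slower than O(n² log n), f(n) = o(g(n)) is true.
This means lim(n→∞) f(n)/g(n) = 0.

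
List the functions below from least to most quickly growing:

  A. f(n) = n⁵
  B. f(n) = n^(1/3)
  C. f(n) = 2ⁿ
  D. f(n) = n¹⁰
B < A < D < C

Comparing growth rates:
B = n^(1/3) is O(n^(1/3))
A = n⁵ is O(n⁵)
D = n¹⁰ is O(n¹⁰)
C = 2ⁿ is O(2ⁿ)

Therefore, the order from slowest to fastest is: B < A < D < C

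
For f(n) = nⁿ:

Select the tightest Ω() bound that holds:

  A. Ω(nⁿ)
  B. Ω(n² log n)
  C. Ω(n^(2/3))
A

f(n) = nⁿ is Ω(nⁿ).
All listed options are valid Big-Ω bounds (lower bounds),
but Ω(nⁿ) is the tightest (largest valid bound).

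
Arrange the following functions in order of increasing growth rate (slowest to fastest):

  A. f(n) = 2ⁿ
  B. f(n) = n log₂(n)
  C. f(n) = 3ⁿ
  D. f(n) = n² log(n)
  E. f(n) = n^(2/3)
E < B < D < A < C

Comparing growth rates:
E = n^(2/3) is O(n^(2/3))
B = n log₂(n) is O(n log n)
D = n² log(n) is O(n² log n)
A = 2ⁿ is O(2ⁿ)
C = 3ⁿ is O(3ⁿ)

Therefore, the order from slowest to fastest is: E < B < D < A < C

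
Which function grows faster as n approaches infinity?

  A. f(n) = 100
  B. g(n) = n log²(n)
B

f(n) = 100 is O(1), while g(n) = n log²(n) is O(n log² n).
Since O(n log² n) grows faster than O(1), g(n) dominates.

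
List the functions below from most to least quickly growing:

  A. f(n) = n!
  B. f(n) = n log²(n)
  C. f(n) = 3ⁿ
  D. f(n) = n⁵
A > C > D > B

Comparing growth rates:
A = n! is O(n!)
C = 3ⁿ is O(3ⁿ)
D = n⁵ is O(n⁵)
B = n log²(n) is O(n log² n)

Therefore, the order from fastest to slowest is: A > C > D > B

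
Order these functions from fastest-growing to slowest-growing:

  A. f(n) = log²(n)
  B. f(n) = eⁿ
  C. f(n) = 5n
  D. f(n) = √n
B > C > D > A

Comparing growth rates:
B = eⁿ is O(eⁿ)
C = 5n is O(n)
D = √n is O(√n)
A = log²(n) is O(log² n)

Therefore, the order from fastest to slowest is: B > C > D > A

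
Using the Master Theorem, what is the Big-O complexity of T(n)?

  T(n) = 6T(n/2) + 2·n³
Θ(n³)

Master Theorem: a = 6, b = 2, f(n) = 2·n³.
Compute the critical exponent d = log₂(6) = 2.585.
Compare f(n) = Θ(n³) against n^d:
  k = 3 > d = 2.585, so f(n) = Ω(n^(d+ε)) — Case 3.
  Regularity: a·(n/b)^3/n^3 = a/b^3 = 6/8 < 1 ✓.
  The top-level work dominates: T(n) = Θ(f(n)) = Θ(n³).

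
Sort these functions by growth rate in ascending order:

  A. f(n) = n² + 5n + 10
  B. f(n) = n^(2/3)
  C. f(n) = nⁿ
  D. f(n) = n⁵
B < A < D < C

Comparing growth rates:
B = n^(2/3) is O(n^(2/3))
A = n² + 5n + 10 is O(n²)
D = n⁵ is O(n⁵)
C = nⁿ is O(nⁿ)

Therefore, the order from slowest to fastest is: B < A < D < C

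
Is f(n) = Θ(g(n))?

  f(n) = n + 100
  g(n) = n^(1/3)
False

f(n) = n + 100 is O(n), and g(n) = n^(1/3) is O(n^(1/3)).
Since they have different growth rates, f(n) = Θ(g(n)) is false.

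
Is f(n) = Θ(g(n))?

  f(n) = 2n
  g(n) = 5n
True

f(n) = 2n and g(n) = 5n are both O(n).
Since they have the same asymptotic growth rate, f(n) = Θ(g(n)) is true.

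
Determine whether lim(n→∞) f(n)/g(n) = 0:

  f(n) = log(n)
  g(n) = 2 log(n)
False

f(n) = log(n) is O(log n), and g(n) = 2 log(n) is O(log n).
Since they have the same growth rate, f(n) = o(g(n)) is false.
(f = o(g) requires f to grow strictly slower, not equal.)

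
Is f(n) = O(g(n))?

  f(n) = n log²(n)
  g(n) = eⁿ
True

f(n) = n log²(n) is O(n log² n), and g(n) = eⁿ is O(eⁿ).
Since O(n log² n) ⊆ O(eⁿ) (f grows no faster than g), f(n) = O(g(n)) is true.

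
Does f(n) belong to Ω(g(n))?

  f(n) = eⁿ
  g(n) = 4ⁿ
False

f(n) = eⁿ is O(eⁿ), and g(n) = 4ⁿ is O(4ⁿ).
Since O(eⁿ) grows slower than O(4ⁿ), f(n) = Ω(g(n)) is false.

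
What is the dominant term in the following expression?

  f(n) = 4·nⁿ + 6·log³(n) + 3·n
4·nⁿ

Looking at each term:
  - 4·nⁿ is O(nⁿ)
  - 6·log³(n) is O(log³ n)
  - 3·n is O(n)

The term 4·nⁿ (O(nⁿ)) grows fastest and dominates all others.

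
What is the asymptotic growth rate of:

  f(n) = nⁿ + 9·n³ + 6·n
Θ(nⁿ)

Order the terms by growth rate: 6·n ≺ 9·n³ ≺ nⁿ.
The fastest-growing term nⁿ dominates as n → ∞; dropping its constant factor gives Θ(nⁿ).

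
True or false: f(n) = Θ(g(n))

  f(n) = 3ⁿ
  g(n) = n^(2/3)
False

f(n) = 3ⁿ is O(3ⁿ), and g(n) = n^(2/3) is O(n^(2/3)).
Since they have different growth rates, f(n) = Θ(g(n)) is false.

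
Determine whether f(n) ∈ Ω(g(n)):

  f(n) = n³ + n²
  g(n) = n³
True

f(n) = n³ + n² and g(n) = n³ are both O(n³).
Big-Ω permits equal growth rates (f ≥ c·g for some c > 0), so f(n) = Ω(g(n)) is true.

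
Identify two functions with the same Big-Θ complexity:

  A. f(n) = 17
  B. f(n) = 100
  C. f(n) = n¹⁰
A and B

Examining each function:
  A. 17 is O(1)
  B. 100 is O(1)
  C. n¹⁰ is O(n¹⁰)

Functions A and B both have the same complexity class.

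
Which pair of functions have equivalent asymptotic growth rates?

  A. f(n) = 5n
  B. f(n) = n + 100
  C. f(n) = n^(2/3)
A and B

Examining each function:
  A. 5n is O(n)
  B. n + 100 is O(n)
  C. n^(2/3) is O(n^(2/3))

Functions A and B both have the same complexity class.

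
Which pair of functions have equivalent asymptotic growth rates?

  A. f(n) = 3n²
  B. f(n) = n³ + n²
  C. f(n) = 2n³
B and C

Examining each function:
  A. 3n² is O(n²)
  B. n³ + n² is O(n³)
  C. 2n³ is O(n³)

Functions B and C both have the same complexity class.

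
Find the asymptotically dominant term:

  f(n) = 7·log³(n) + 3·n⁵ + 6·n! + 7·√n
6·n!

Looking at each term:
  - 7·log³(n) is O(log³ n)
  - 3·n⁵ is O(n⁵)
  - 6·n! is O(n!)
  - 7·√n is O(√n)

The term 6·n! (O(n!)) grows fastest and dominates all others.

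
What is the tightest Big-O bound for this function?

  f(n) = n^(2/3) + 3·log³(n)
O(n^(2/3))

The dominant term in n^(2/3) + 3·log³(n) is n^(2/3), which is Θ(n^(2/3)).
Lower-order terms (3·log³(n)) are asymptotically negligible.
Constants are absorbed, so the tightest bound is O(n^(2/3)).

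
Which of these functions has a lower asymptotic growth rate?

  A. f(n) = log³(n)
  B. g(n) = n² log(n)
A

f(n) = log³(n) is O(log³ n), while g(n) = n² log(n) is O(n² log n).
Since O(log³ n) grows slower than O(n² log n), f(n) is dominated.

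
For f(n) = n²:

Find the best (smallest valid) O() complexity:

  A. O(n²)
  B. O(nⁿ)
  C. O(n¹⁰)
A

f(n) = n² is O(n²).
All listed options are valid Big-O bounds (upper bounds),
but O(n²) is the tightest (smallest valid bound).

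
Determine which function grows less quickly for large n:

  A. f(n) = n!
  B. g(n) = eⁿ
B

f(n) = n! is O(n!), while g(n) = eⁿ is O(eⁿ).
Since O(eⁿ) grows slower than O(n!), g(n) is dominated.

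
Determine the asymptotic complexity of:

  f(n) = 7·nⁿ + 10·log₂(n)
O(nⁿ)

The dominant term in 7·nⁿ + 10·log₂(n) is 7·nⁿ, which is Θ(nⁿ).
Lower-order terms (10·log₂(n)) are asymptotically negligible.
Constants are absorbed, so the tightest bound is O(nⁿ).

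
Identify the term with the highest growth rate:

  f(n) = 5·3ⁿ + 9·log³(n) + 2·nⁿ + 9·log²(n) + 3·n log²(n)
2·nⁿ

Looking at each term:
  - 5·3ⁿ is O(3ⁿ)
  - 9·log³(n) is O(log³ n)
  - 2·nⁿ is O(nⁿ)
  - 9·log²(n) is O(log² n)
  - 3·n log²(n) is O(n log² n)

The term 2·nⁿ (O(nⁿ)) grows fastest and dominates all others.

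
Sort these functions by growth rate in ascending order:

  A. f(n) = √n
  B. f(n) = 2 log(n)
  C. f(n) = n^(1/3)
B < C < A

Comparing growth rates:
B = 2 log(n) is O(log n)
C = n^(1/3) is O(n^(1/3))
A = √n is O(√n)

Therefore, the order from slowest to fastest is: B < C < A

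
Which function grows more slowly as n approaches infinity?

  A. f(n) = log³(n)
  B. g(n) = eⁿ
A

f(n) = log³(n) is O(log³ n), while g(n) = eⁿ is O(eⁿ).
Since O(log³ n) grows slower than O(eⁿ), f(n) is dominated.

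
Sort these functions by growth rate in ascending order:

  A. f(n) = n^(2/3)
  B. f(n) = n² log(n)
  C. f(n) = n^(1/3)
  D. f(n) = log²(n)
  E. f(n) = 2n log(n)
D < C < A < E < B

Comparing growth rates:
D = log²(n) is O(log² n)
C = n^(1/3) is O(n^(1/3))
A = n^(2/3) is O(n^(2/3))
E = 2n log(n) is O(n log n)
B = n² log(n) is O(n² log n)

Therefore, the order from slowest to fastest is: D < C < A < E < B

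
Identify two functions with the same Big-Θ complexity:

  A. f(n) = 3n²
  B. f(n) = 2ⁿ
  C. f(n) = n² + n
A and C

Examining each function:
  A. 3n² is O(n²)
  B. 2ⁿ is O(2ⁿ)
  C. n² + n is O(n²)

Functions A and C both have the same complexity class.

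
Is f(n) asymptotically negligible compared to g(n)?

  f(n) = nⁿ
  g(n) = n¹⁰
False

f(n) = nⁿ is O(nⁿ), and g(n) = n¹⁰ is O(n¹⁰).
Since O(nⁿ) grows faster than or equal to O(n¹⁰), f(n) = o(g(n)) is false.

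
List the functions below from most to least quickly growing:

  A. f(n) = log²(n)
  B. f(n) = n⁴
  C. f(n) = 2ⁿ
C > B > A

Comparing growth rates:
C = 2ⁿ is O(2ⁿ)
B = n⁴ is O(n⁴)
A = log²(n) is O(log² n)

Therefore, the order from fastest to slowest is: C > B > A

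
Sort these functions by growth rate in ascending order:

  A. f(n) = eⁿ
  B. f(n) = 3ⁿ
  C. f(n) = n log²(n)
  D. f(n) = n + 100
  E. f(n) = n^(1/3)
E < D < C < A < B

Comparing growth rates:
E = n^(1/3) is O(n^(1/3))
D = n + 100 is O(n)
C = n log²(n) is O(n log² n)
A = eⁿ is O(eⁿ)
B = 3ⁿ is O(3ⁿ)

Therefore, the order from slowest to fastest is: E < D < C < A < B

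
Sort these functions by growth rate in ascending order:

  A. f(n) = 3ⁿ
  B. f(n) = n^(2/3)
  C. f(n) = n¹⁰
B < C < A

Comparing growth rates:
B = n^(2/3) is O(n^(2/3))
C = n¹⁰ is O(n¹⁰)
A = 3ⁿ is O(3ⁿ)

Therefore, the order from slowest to fastest is: B < C < A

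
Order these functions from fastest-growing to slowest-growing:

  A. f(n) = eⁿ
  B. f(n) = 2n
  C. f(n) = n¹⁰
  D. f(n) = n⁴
A > C > D > B

Comparing growth rates:
A = eⁿ is O(eⁿ)
C = n¹⁰ is O(n¹⁰)
D = n⁴ is O(n⁴)
B = 2n is O(n)

Therefore, the order from fastest to slowest is: A > C > D > B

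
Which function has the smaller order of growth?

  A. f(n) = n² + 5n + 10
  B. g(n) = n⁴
A

f(n) = n² + 5n + 10 is O(n²), while g(n) = n⁴ is O(n⁴).
Since O(n²) grows slower than O(n⁴), f(n) is dominated.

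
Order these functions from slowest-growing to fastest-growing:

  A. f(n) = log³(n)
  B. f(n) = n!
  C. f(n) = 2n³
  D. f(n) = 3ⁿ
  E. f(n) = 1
E < A < C < D < B

Comparing growth rates:
E = 1 is O(1)
A = log³(n) is O(log³ n)
C = 2n³ is O(n³)
D = 3ⁿ is O(3ⁿ)
B = n! is O(n!)

Therefore, the order from slowest to fastest is: E < A < C < D < B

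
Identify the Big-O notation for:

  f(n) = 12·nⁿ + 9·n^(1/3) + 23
O(nⁿ)

The dominant term in 12·nⁿ + 9·n^(1/3) + 23 is 12·nⁿ, which is Θ(nⁿ).
Lower-order terms (9·n^(1/3), 23) are asymptotically negligible.
Constants are absorbed, so the tightest bound is O(nⁿ).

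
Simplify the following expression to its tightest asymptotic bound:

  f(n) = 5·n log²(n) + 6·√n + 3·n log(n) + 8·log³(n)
Θ(n log² n)

Order the terms by growth rate: 8·log³(n) ≺ 6·√n ≺ 3·n log(n) ≺ 5·n log²(n).
The fastest-growing term 5·n log²(n) dominates as n → ∞; dropping its constant factor gives Θ(n log² n).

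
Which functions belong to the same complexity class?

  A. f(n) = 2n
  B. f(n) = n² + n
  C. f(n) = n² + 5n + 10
B and C

Examining each function:
  A. 2n is O(n)
  B. n² + n is O(n²)
  C. n² + 5n + 10 is O(n²)

Functions B and C both have the same complexity class.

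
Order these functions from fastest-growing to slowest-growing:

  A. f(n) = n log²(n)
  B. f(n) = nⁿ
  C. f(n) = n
B > A > C

Comparing growth rates:
B = nⁿ is O(nⁿ)
A = n log²(n) is O(n log² n)
C = n is O(n)

Therefore, the order from fastest to slowest is: B > A > C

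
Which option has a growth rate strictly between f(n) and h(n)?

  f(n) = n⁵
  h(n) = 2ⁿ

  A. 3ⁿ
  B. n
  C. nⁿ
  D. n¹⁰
D

We need g(n) with n⁵ = o(g(n)) and g(n) = o(2ⁿ), i.e. O(n⁵) ≺ g ≺ O(2ⁿ).
Check each option:
  A. 3ⁿ — O(3ⁿ) does not grow strictly slower than h(n)
  B. n — O(n) does not grow strictly faster than f(n)
  C. nⁿ — O(nⁿ) does not grow strictly slower than h(n)
  D. n¹⁰ — O(n¹⁰) is strictly between O(n⁵) and O(2ⁿ) ✓

Only option D (n¹⁰) lies strictly between.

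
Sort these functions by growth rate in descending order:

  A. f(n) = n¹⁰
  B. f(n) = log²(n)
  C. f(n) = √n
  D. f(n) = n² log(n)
A > D > C > B

Comparing growth rates:
A = n¹⁰ is O(n¹⁰)
D = n² log(n) is O(n² log n)
C = √n is O(√n)
B = log²(n) is O(log² n)

Therefore, the order from fastest to slowest is: A > D > C > B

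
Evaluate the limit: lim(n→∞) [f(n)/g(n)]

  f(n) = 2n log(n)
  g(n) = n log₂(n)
log(4)

Since 2n log(n) and n log₂(n) have the same growth rate (O(n log n)),
the ratio converges to a constant: log(4).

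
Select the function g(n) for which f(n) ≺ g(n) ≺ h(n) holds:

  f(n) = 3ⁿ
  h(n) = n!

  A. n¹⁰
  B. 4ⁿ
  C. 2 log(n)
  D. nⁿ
B

We need g(n) with 3ⁿ = o(g(n)) and g(n) = o(n!), i.e. O(3ⁿ) ≺ g ≺ O(n!).
Check each option:
  A. n¹⁰ — O(n¹⁰) does not grow strictly faster than f(n)
  B. 4ⁿ — O(4ⁿ) is strictly between O(3ⁿ) and O(n!) ✓
  C. 2 log(n) — O(log n) does not grow strictly faster than f(n)
  D. nⁿ — O(nⁿ) does not grow strictly slower than h(n)

Only option B (4ⁿ) lies strictly between.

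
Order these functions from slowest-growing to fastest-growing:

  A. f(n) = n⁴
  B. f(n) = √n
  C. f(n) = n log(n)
B < C < A

Comparing growth rates:
B = √n is O(√n)
C = n log(n) is O(n log n)
A = n⁴ is O(n⁴)

Therefore, the order from slowest to fastest is: B < C < A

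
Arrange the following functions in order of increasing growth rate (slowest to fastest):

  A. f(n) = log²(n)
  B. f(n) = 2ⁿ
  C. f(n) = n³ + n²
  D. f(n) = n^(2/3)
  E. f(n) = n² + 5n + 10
A < D < E < C < B

Comparing growth rates:
A = log²(n) is O(log² n)
D = n^(2/3) is O(n^(2/3))
E = n² + 5n + 10 is O(n²)
C = n³ + n² is O(n³)
B = 2ⁿ is O(2ⁿ)

Therefore, the order from slowest to fastest is: A < D < E < C < B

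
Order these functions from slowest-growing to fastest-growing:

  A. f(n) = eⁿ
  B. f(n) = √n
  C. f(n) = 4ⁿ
B < A < C

Comparing growth rates:
B = √n is O(√n)
A = eⁿ is O(eⁿ)
C = 4ⁿ is O(4ⁿ)

Therefore, the order from slowest to fastest is: B < A < C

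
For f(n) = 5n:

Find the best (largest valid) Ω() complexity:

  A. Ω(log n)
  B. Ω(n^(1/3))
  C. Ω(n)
C

f(n) = 5n is Ω(n).
All listed options are valid Big-Ω bounds (lower bounds),
but Ω(n) is the tightest (largest valid bound).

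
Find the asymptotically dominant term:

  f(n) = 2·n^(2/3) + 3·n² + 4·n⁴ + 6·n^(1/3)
4·n⁴

Looking at each term:
  - 2·n^(2/3) is O(n^(2/3))
  - 3·n² is O(n²)
  - 4·n⁴ is O(n⁴)
  - 6·n^(1/3) is O(n^(1/3))

The term 4·n⁴ (O(n⁴)) grows fastest and dominates all others.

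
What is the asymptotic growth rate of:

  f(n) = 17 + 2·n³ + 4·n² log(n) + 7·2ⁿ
Θ(2ⁿ)

Order the terms by growth rate: 17 ≺ 4·n² log(n) ≺ 2·n³ ≺ 7·2ⁿ.
The fastest-growing term 7·2ⁿ dominates as n → ∞; dropping its constant factor gives Θ(2ⁿ).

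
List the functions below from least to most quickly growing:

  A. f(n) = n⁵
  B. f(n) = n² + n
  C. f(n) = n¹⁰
B < A < C

Comparing growth rates:
B = n² + n is O(n²)
A = n⁵ is O(n⁵)
C = n¹⁰ is O(n¹⁰)

Therefore, the order from slowest to fastest is: B < A < C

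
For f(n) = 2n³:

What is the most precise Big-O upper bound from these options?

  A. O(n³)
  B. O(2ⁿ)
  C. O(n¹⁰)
A

f(n) = 2n³ is O(n³).
All listed options are valid Big-O bounds (upper bounds),
but O(n³) is the tightest (smallest valid bound).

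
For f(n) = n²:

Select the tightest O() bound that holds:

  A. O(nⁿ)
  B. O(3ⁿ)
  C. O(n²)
C

f(n) = n² is O(n²).
All listed options are valid Big-O bounds (upper bounds),
but O(n²) is the tightest (smallest valid bound).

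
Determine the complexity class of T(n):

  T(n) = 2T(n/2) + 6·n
Θ(n log n)

Master Theorem: a = 2, b = 2, f(n) = 6·n.
Compute the critical exponent d = log₂(2) = 1.
Compare f(n) = Θ(n) against n^d:
  k = 1 = d, so f(n) = Θ(n^d) — Case 2.
  Work is balanced across levels: T(n) = Θ(n^d log n) = Θ(n log n).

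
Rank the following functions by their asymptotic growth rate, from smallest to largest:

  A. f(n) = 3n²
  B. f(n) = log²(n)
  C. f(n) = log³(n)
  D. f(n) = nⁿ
B < C < A < D

Comparing growth rates:
B = log²(n) is O(log² n)
C = log³(n) is O(log³ n)
A = 3n² is O(n²)
D = nⁿ is O(nⁿ)

Therefore, the order from slowest to fastest is: B < C < A < D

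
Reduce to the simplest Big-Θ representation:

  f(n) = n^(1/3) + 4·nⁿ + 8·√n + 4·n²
Θ(nⁿ)

Order the terms by growth rate: n^(1/3) ≺ 8·√n ≺ 4·n² ≺ 4·nⁿ.
The fastest-growing term 4·nⁿ dominates as n → ∞; dropping its constant factor gives Θ(nⁿ).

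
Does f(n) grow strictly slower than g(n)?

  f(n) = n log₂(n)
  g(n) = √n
False

f(n) = n log₂(n) is O(n log n), and g(n) = √n is O(√n).
Since O(n log n) grows faster than or equal to O(√n), f(n) = o(g(n)) is false.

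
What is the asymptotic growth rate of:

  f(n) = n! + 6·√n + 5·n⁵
Θ(n!)

Order the terms by growth rate: 6·√n ≺ 5·n⁵ ≺ n!.
The fastest-growing term n! dominates as n → ∞; dropping its constant factor gives Θ(n!).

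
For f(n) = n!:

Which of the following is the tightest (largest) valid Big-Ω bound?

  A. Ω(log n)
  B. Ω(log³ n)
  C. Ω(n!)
C

f(n) = n! is Ω(n!).
All listed options are valid Big-Ω bounds (lower bounds),
but Ω(n!) is the tightest (largest valid bound).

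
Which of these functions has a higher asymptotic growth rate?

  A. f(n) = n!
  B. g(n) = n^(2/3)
A

f(n) = n! is O(n!), while g(n) = n^(2/3) is O(n^(2/3)).
Since O(n!) grows faster than O(n^(2/3)), f(n) dominates.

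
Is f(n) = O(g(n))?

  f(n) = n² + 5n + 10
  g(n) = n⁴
True

f(n) = n² + 5n + 10 is O(n²), and g(n) = n⁴ is O(n⁴).
Since O(n²) ⊆ O(n⁴) (f grows no faster than g), f(n) = O(g(n)) is true.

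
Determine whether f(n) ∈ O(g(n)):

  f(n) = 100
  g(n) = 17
True

f(n) = 100 and g(n) = 17 are both O(1).
Big-O permits equal growth rates (f ≤ c·g for some c), so f(n) = O(g(n)) is true.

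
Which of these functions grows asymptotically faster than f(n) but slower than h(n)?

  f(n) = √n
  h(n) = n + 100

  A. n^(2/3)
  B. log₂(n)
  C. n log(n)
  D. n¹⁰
A

We need g(n) with √n = o(g(n)) and g(n) = o(n + 100), i.e. O(√n) ≺ g ≺ O(n).
Check each option:
  A. n^(2/3) — O(n^(2/3)) is strictly between O(√n) and O(n) ✓
  B. log₂(n) — O(log n) does not grow strictly faster than f(n)
  C. n log(n) — O(n log n) does not grow strictly slower than h(n)
  D. n¹⁰ — O(n¹⁰) does not grow strictly slower than h(n)

Only option A (n^(2/3)) lies strictly between.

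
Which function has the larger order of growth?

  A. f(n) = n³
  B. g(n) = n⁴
B

f(n) = n³ is O(n³), while g(n) = n⁴ is O(n⁴).
Since O(n⁴) grows faster than O(n³), g(n) dominates.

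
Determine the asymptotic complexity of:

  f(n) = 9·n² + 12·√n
O(n²)

The dominant term in 9·n² + 12·√n is 9·n², which is Θ(n²).
Lower-order terms (12·√n) are asymptotically negligible.
Constants are absorbed, so the tightest bound is O(n²).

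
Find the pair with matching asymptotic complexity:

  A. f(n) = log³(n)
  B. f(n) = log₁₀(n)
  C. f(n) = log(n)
B and C

Examining each function:
  A. log³(n) is O(log³ n)
  B. log₁₀(n) is O(log n)
  C. log(n) is O(log n)

Functions B and C both have the same complexity class.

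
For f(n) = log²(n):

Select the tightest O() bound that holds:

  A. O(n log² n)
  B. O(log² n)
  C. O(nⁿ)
B

f(n) = log²(n) is O(log² n).
All listed options are valid Big-O bounds (upper bounds),
but O(log² n) is the tightest (smallest valid bound).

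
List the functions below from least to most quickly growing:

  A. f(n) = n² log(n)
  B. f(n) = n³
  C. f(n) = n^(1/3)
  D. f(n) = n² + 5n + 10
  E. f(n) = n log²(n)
C < E < D < A < B

Comparing growth rates:
C = n^(1/3) is O(n^(1/3))
E = n log²(n) is O(n log² n)
D = n² + 5n + 10 is O(n²)
A = n² log(n) is O(n² log n)
B = n³ is O(n³)

Therefore, the order from slowest to fastest is: C < E < D < A < B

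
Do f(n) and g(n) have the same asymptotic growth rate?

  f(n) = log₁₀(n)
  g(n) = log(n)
True

f(n) = log₁₀(n) and g(n) = log(n) are both O(log n).
Since they have the same asymptotic growth rate, f(n) = Θ(g(n)) is true.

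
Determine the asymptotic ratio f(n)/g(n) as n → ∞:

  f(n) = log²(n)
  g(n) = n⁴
0

Since log²(n) (O(log² n)) grows slower than n⁴ (O(n⁴)),
the ratio f(n)/g(n) → 0 as n → ∞.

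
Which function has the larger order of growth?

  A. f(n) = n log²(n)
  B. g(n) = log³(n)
A

f(n) = n log²(n) is O(n log² n), while g(n) = log³(n) is O(log³ n).
Since O(n log² n) grows faster than O(log³ n), f(n) dominates.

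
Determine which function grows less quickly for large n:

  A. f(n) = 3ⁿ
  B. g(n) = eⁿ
B

f(n) = 3ⁿ is O(3ⁿ), while g(n) = eⁿ is O(eⁿ).
Since O(eⁿ) grows slower than O(3ⁿ), g(n) is dominated.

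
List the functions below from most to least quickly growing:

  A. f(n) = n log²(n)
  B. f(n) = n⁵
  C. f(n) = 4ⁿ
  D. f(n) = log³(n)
C > B > A > D

Comparing growth rates:
C = 4ⁿ is O(4ⁿ)
B = n⁵ is O(n⁵)
A = n log²(n) is O(n log² n)
D = log³(n) is O(log³ n)

Therefore, the order from fastest to slowest is: C > B > A > D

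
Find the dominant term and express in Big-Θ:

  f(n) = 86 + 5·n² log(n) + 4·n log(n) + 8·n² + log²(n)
Θ(n² log n)

Order the terms by growth rate: 86 ≺ log²(n) ≺ 4·n log(n) ≺ 8·n² ≺ 5·n² log(n).
The fastest-growing term 5·n² log(n) dominates as n → ∞; dropping its constant factor gives Θ(n² log n).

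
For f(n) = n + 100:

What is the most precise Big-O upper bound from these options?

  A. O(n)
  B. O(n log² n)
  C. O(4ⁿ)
A

f(n) = n + 100 is O(n).
All listed options are valid Big-O bounds (upper bounds),
but O(n) is the tightest (smallest valid bound).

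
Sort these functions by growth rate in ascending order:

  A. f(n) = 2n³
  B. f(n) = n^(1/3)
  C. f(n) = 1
C < B < A

Comparing growth rates:
C = 1 is O(1)
B = n^(1/3) is O(n^(1/3))
A = 2n³ is O(n³)

Therefore, the order from slowest to fastest is: C < B < A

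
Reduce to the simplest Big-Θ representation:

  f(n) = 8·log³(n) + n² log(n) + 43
Θ(n² log n)

Order the terms by growth rate: 43 ≺ 8·log³(n) ≺ n² log(n).
The fastest-growing term n² log(n) dominates as n → ∞; dropping its constant factor gives Θ(n² log n).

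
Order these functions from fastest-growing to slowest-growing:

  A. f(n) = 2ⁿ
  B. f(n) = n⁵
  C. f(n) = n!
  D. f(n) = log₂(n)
C > A > B > D

Comparing growth rates:
C = n! is O(n!)
A = 2ⁿ is O(2ⁿ)
B = n⁵ is O(n⁵)
D = log₂(n) is O(log n)

Therefore, the order from fastest to slowest is: C > A > B > D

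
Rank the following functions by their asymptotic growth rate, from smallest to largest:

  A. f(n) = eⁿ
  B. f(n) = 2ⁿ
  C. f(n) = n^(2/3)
C < B < A

Comparing growth rates:
C = n^(2/3) is O(n^(2/3))
B = 2ⁿ is O(2ⁿ)
A = eⁿ is O(eⁿ)

Therefore, the order from slowest to fastest is: C < B < A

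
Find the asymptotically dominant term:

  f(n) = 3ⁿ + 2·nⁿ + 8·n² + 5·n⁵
2·nⁿ

Looking at each term:
  - 3ⁿ is O(3ⁿ)
  - 2·nⁿ is O(nⁿ)
  - 8·n² is O(n²)
  - 5·n⁵ is O(n⁵)

The term 2·nⁿ (O(nⁿ)) grows fastest and dominates all others.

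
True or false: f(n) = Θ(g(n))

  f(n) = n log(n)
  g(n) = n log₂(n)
True

f(n) = n log(n) and g(n) = n log₂(n) are both O(n log n).
Since they have the same asymptotic growth rate, f(n) = Θ(g(n)) is true.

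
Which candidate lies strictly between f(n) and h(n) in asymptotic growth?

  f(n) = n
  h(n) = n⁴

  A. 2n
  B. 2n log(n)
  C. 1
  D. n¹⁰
B

We need g(n) with n = o(g(n)) and g(n) = o(n⁴), i.e. O(n) ≺ g ≺ O(n⁴).
Check each option:
  A. 2n — O(n) does not grow strictly faster than f(n)
  B. 2n log(n) — O(n log n) is strictly between O(n) and O(n⁴) ✓
  C. 1 — O(1) does not grow strictly faster than f(n)
  D. n¹⁰ — O(n¹⁰) does not grow strictly slower than h(n)

Only option B (2n log(n)) lies strictly between.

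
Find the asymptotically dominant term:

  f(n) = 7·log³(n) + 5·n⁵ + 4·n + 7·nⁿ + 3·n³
7·nⁿ

Looking at each term:
  - 7·log³(n) is O(log³ n)
  - 5·n⁵ is O(n⁵)
  - 4·n is O(n)
  - 7·nⁿ is O(nⁿ)
  - 3·n³ is O(n³)

The term 7·nⁿ (O(nⁿ)) grows fastest and dominates all others.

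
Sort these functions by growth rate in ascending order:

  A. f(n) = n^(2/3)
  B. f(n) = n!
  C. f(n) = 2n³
A < C < B

Comparing growth rates:
A = n^(2/3) is O(n^(2/3))
C = 2n³ is O(n³)
B = n! is O(n!)

Therefore, the order from slowest to fastest is: A < C < B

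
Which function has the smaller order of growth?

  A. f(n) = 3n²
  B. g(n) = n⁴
A

f(n) = 3n² is O(n²), while g(n) = n⁴ is O(n⁴).
Since O(n²) grows slower than O(n⁴), f(n) is dominated.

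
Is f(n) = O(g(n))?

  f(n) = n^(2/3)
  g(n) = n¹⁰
True

f(n) = n^(2/3) is O(n^(2/3)), and g(n) = n¹⁰ is O(n¹⁰).
Since O(n^(2/3)) ⊆ O(n¹⁰) (f grows no faster than g), f(n) = O(g(n)) is true.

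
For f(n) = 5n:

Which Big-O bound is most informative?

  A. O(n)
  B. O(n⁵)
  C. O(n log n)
A

f(n) = 5n is O(n).
All listed options are valid Big-O bounds (upper bounds),
but O(n) is the tightest (smallest valid bound).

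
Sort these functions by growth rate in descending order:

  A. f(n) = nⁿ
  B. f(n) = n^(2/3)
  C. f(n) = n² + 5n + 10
A > C > B

Comparing growth rates:
A = nⁿ is O(nⁿ)
C = n² + 5n + 10 is O(n²)
B = n^(2/3) is O(n^(2/3))

Therefore, the order from fastest to slowest is: A > C > B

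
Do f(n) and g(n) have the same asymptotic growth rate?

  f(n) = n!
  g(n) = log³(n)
False

f(n) = n! is O(n!), and g(n) = log³(n) is O(log³ n).
Since they have different growth rates, f(n) = Θ(g(n)) is false.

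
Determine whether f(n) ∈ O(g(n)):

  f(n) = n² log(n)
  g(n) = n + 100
False

f(n) = n² log(n) is O(n² log n), and g(n) = n + 100 is O(n).
Since O(n² log n) grows faster than O(n), f(n) = O(g(n)) is false.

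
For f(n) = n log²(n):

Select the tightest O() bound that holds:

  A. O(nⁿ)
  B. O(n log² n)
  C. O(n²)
B

f(n) = n log²(n) is O(n log² n).
All listed options are valid Big-O bounds (upper bounds),
but O(n log² n) is the tightest (smallest valid bound).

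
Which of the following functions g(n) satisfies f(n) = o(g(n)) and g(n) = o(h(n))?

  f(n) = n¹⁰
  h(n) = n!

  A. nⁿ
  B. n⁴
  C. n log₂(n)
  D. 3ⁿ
D

We need g(n) with n¹⁰ = o(g(n)) and g(n) = o(n!), i.e. O(n¹⁰) ≺ g ≺ O(n!).
Check each option:
  A. nⁿ — O(nⁿ) does not grow strictly slower than h(n)
  B. n⁴ — O(n⁴) does not grow strictly faster than f(n)
  C. n log₂(n) — O(n log n) does not grow strictly faster than f(n)
  D. 3ⁿ — O(3ⁿ) is strictly between O(n¹⁰) and O(n!) ✓

Only option D (3ⁿ) lies strictly between.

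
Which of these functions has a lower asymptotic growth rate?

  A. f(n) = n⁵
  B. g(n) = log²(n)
B

f(n) = n⁵ is O(n⁵), while g(n) = log²(n) is O(log² n).
Since O(log² n) grows slower than O(n⁵), g(n) is dominated.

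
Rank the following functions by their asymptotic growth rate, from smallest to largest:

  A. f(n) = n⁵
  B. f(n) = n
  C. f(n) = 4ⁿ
B < A < C

Comparing growth rates:
B = n is O(n)
A = n⁵ is O(n⁵)
C = 4ⁿ is O(4ⁿ)

Therefore, the order from slowest to fastest is: B < A < C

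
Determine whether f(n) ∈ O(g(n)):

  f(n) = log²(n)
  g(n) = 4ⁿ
True

f(n) = log²(n) is O(log² n), and g(n) = 4ⁿ is O(4ⁿ).
Since O(log² n) ⊆ O(4ⁿ) (f grows no faster than g), f(n) = O(g(n)) is true.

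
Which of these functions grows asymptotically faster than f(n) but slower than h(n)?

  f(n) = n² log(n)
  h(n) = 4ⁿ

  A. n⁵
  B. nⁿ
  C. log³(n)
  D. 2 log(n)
A

We need g(n) with n² log(n) = o(g(n)) and g(n) = o(4ⁿ), i.e. O(n² log n) ≺ g ≺ O(4ⁿ).
Check each option:
  A. n⁵ — O(n⁵) is strictly between O(n² log n) and O(4ⁿ) ✓
  B. nⁿ — O(nⁿ) does not grow strictly slower than h(n)
  C. log³(n) — O(log³ n) does not grow strictly faster than f(n)
  D. 2 log(n) — O(log n) does not grow strictly faster than f(n)

Only option A (n⁵) lies strictly between.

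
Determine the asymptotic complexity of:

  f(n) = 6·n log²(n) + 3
O(n log² n)

The dominant term in 6·n log²(n) + 3 is 6·n log²(n), which is Θ(n log² n).
Lower-order terms (3) are asymptotically negligible.
Constants are absorbed, so the tightest bound is O(n log² n).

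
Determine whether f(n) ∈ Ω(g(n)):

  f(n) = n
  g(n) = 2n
True

f(n) = n and g(n) = 2n are both O(n).
Big-Ω permits equal growth rates (f ≥ c·g for some c > 0), so f(n) = Ω(g(n)) is true.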